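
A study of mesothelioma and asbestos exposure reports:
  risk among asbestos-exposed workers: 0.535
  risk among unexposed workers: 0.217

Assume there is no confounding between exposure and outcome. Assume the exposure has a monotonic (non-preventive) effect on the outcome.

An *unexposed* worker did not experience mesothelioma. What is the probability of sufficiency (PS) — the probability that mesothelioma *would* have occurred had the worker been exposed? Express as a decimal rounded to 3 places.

Let p₁ = 0.535, p₀ = 0.217.
Under exogeneity and monotonicity, PS = (p₁ − p₀) / (1 − p₀).
PS = (0.535 − 0.217) / (1 − 0.217) = 0.318 / 0.783 ≈ 0.4061

PS ≈ 0.406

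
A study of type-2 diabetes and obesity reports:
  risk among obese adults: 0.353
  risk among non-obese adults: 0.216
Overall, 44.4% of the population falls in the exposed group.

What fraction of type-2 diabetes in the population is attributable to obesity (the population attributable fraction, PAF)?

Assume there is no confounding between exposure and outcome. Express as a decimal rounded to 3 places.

PAF ≈ 0.220

Let p₁ = 0.353, p₀ = 0.216.
Overall risk P(Y=1) = π·p₁ + (1−π)·p₀ = 0.444×0.353 + 0.556×0.216 = 0.27683.
Under exogeneity, PAF = [P(Y=1) − p₀] / P(Y=1).
PAF = (0.27683 − 0.216) / 0.27683 ≈ 0.2197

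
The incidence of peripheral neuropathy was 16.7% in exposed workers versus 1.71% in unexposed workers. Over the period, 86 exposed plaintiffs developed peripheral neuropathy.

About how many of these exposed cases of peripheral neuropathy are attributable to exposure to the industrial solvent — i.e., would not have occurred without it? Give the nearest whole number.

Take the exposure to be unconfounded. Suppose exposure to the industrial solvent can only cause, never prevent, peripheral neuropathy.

p₁ = 0.167, p₀ = 0.0171.
PN = (p₁ − p₀)/p₁ = (0.167 − 0.0171) / 0.167 ≈ 0.89760.
Attributable cases ≈ PN × (exposed cases) = 0.89760 × 86 ≈ 77.19.

about 77 cases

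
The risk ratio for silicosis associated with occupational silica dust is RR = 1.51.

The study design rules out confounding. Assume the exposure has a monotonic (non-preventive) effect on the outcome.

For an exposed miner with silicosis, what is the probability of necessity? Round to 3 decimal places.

Under exogeneity and monotonicity, PN = (RR − 1) / RR = 1 − 1/RR.
PN = (1.51 − 1) / 1.51 = 0.51 / 1.51 ≈ 0.3377

PN ≈ 0.338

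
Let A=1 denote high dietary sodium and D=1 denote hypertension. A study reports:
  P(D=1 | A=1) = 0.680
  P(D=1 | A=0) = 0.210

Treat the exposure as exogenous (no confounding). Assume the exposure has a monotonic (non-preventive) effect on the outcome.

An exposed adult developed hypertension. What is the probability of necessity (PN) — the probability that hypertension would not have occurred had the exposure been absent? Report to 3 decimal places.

PN ≈ 0.691

Let p₁ = 0.68, p₀ = 0.21.
Under exogeneity and monotonicity, PN = (p₁ − p₀) / p₁.
PN = (0.68 − 0.21) / 0.68 = 0.47 / 0.68 ≈ 0.6912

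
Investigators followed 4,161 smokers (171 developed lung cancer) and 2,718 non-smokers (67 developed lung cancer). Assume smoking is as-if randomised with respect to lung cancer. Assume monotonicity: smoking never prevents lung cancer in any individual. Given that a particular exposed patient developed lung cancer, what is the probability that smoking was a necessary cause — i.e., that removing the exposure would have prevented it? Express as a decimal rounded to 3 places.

PN ≈ 0.400

p₁ = P(outcome | exposed) = 171/4161 = 0.041096
p₀ = P(outcome | unexposed) = 67/2718 = 0.02465
Under exogeneity and monotonicity, PN = (p₁ − p₀) / p₁.
PN = (0.041096 − 0.02465) / 0.041096 = 0.016445 / 0.041096 ≈ 0.4002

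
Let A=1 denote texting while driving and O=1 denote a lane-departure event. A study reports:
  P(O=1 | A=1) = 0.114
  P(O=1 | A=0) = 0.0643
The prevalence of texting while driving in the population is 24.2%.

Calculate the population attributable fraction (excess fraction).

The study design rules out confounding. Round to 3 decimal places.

PAF ≈ 0.158

Let p₁ = 0.114, p₀ = 0.0643.
Overall risk P(Y=1) = π·p₁ + (1−π)·p₀ = 0.242×0.114 + 0.758×0.0643 = 0.076327.
Under exogeneity, PAF = [P(Y=1) − p₀] / P(Y=1).
PAF = (0.076327 − 0.0643) / 0.076327 ≈ 0.1576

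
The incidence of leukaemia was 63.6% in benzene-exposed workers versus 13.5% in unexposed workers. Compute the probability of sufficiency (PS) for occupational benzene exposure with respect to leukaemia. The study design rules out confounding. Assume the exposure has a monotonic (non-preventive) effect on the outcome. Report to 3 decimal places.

PS ≈ 0.579

p₁ = 0.636, p₀ = 0.135.
Under exogeneity and monotonicity, PS = (p₁ − p₀) / (1 − p₀).
PS = (0.636 − 0.135) / (1 − 0.135) = 0.501 / 0.865 ≈ 0.5792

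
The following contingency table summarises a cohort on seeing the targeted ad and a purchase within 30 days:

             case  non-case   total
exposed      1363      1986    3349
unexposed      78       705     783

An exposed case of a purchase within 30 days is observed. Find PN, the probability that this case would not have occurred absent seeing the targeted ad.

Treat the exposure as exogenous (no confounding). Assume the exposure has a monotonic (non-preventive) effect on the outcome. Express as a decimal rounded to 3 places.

PN ≈ 0.755

p₁ = P(outcome | exposed) = 1363/3349 = 0.40699
p₀ = P(outcome | unexposed) = 78/783 = 0.099617
Under exogeneity and monotonicity, PN = (p₁ − p₀) / p₁.
PN = (0.40699 − 0.099617) / 0.40699 = 0.30737 / 0.40699 ≈ 0.7552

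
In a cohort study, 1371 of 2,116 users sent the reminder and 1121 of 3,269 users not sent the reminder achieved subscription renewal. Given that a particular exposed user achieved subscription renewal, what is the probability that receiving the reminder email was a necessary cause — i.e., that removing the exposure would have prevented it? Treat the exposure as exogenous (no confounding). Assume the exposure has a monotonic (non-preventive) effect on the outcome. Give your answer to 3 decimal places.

p₁ = P(outcome | exposed) = 1371/2116 = 0.64792
p₀ = P(outcome | unexposed) = 1121/3269 = 0.34292
Under exogeneity and monotonicity, PN = (p₁ − p₀) / p₁.
PN = (0.64792 − 0.34292) / 0.64792 = 0.305 / 0.64792 ≈ 0.4707

PN ≈ 0.471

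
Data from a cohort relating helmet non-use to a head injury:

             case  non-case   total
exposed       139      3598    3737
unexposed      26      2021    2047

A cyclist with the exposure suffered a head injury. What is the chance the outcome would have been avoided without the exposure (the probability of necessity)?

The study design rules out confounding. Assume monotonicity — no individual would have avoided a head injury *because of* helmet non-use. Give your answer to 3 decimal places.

PN ≈ 0.659

p₁ = P(outcome | exposed) = 139/3737 = 0.037196
p₀ = P(outcome | unexposed) = 26/2047 = 0.012702
Under exogeneity and monotonicity, PN = (p₁ − p₀) / p₁.
PN = (0.037196 − 0.012702) / 0.037196 = 0.024494 / 0.037196 ≈ 0.6585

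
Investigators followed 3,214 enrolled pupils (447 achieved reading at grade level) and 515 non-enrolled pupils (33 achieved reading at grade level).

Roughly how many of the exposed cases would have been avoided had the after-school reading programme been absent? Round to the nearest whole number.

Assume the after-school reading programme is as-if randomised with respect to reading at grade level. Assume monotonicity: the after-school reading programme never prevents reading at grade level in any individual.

about 241 cases

p₁ = P(outcome | exposed) = 447/3214 = 0.13908
p₀ = P(outcome | unexposed) = 33/515 = 0.064078
PN = (p₁ − p₀)/p₁ = (0.13908 − 0.064078) / 0.13908 ≈ 0.53927.
Attributable cases ≈ PN × (exposed cases) = 0.53927 × 447 ≈ 241.05.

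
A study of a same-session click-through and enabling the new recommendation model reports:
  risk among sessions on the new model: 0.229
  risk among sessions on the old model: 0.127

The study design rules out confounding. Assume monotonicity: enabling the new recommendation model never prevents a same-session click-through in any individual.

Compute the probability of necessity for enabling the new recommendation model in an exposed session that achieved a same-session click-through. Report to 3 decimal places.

PN ≈ 0.445

Let p₁ = 0.229, p₀ = 0.127.
Under exogeneity and monotonicity, PN = (p₁ − p₀) / p₁.
PN = (0.229 − 0.127) / 0.229 = 0.102 / 0.229 ≈ 0.4454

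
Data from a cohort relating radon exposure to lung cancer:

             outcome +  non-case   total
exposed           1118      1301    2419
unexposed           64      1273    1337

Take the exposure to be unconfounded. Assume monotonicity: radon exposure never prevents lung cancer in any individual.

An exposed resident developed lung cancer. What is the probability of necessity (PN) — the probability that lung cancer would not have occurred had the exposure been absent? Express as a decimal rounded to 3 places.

p₁ = P(outcome | exposed) = 1118/2419 = 0.46217
p₀ = P(outcome | unexposed) = 64/1337 = 0.047868
Under exogeneity and monotonicity, PN = (p₁ − p₀)/p₁.
PN = (0.46217 − 0.047868) / 0.46217 ≈ 0.8964

PN ≈ 0.896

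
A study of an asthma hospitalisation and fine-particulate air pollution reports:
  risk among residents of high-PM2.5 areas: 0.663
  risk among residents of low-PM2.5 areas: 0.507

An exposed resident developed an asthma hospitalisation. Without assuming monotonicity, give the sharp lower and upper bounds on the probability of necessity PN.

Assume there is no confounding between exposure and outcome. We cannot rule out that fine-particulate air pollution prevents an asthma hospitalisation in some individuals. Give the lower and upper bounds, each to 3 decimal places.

0.235 ≤ PN ≤ 0.744

Let p₁ = 0.663, p₀ = 0.507.
Under exogeneity alone the bounds on PN are max{0,(p₁−p₀)/p₁} ≤ PN ≤ min{1,(1−p₀)/p₁}.
  lower = (p₁ − p₀)/p₁ = 0.156 / 0.663 ≈ 0.2353
  upper = min{1, (1 − p₀)/p₁} = 0.493 / 0.663 ≈ 0.7436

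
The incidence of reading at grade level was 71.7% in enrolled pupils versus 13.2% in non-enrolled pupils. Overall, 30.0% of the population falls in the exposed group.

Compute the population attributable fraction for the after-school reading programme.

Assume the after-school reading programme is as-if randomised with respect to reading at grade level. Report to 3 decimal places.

p₁ = 0.717, p₀ = 0.132.
Overall risk P(Y=1) = π·p₁ + (1−π)·p₀ = 0.3×0.717 + 0.7×0.132 = 0.3075.
Under exogeneity, PAF = [P(Y=1) − p₀] / P(Y=1).
PAF = (0.3075 − 0.132) / 0.3075 ≈ 0.5707

PAF ≈ 0.571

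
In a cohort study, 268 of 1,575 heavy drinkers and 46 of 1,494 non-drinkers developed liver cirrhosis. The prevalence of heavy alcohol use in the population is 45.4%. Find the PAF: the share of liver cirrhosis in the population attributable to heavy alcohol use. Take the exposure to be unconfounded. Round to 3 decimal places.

p₁ = P(outcome | exposed) = 268/1575 = 0.17016
p₀ = P(outcome | unexposed) = 46/1494 = 0.03079
Overall risk P(Y=1) = π·p₁ + (1−π)·p₀ = 0.454×0.17016 + 0.546×0.03079 = 0.094063.
Under exogeneity, PAF = [P(Y=1) − p₀] / P(Y=1).
PAF = (0.094063 − 0.03079) / 0.094063 ≈ 0.6727

PAF ≈ 0.673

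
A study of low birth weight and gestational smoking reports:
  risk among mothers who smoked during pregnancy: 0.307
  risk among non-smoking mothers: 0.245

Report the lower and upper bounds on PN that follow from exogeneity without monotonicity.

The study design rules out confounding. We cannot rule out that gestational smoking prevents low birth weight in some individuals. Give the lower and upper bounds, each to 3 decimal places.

0.202 ≤ PN ≤ 1.000

Let p₁ = 0.307, p₀ = 0.245.
Under exogeneity alone the bounds on PN are max{0,(p₁−p₀)/p₁} ≤ PN ≤ min{1,(1−p₀)/p₁}.
  lower = (p₁ − p₀)/p₁ = 0.062 / 0.307 ≈ 0.2020
  upper = min{1, (1 − p₀)/p₁} = 0.755 / 0.307 ≈ 2.4593 → capped at 1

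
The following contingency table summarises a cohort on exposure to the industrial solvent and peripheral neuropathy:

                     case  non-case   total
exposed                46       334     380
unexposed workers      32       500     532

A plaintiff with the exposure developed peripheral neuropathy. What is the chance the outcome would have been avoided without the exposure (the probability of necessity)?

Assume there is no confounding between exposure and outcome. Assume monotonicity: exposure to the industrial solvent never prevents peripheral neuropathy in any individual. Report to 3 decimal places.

p₁ = P(outcome | exposed) = 46/380 = 0.12105
p₀ = P(outcome | unexposed) = 32/532 = 0.06015
Under exogeneity and monotonicity, PN = (p₁ − p₀) / p₁.
PN = (0.12105 − 0.06015) / 0.12105 = 0.060902 / 0.12105 ≈ 0.5031

PN ≈ 0.503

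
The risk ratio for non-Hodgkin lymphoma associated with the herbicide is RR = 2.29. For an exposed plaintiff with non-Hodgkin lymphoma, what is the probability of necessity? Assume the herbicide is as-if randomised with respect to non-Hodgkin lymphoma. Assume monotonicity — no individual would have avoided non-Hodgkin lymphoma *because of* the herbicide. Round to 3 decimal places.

PN ≈ 0.563

Under exogeneity and monotonicity, PN = (RR − 1) / RR = 1 − 1/RR.
PN = (2.29 − 1) / 2.29 = 1.29 / 2.29 ≈ 0.5633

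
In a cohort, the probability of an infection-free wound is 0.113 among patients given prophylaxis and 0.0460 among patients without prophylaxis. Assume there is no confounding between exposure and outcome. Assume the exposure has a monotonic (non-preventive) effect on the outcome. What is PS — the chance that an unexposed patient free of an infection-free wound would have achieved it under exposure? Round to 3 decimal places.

PS ≈ 0.070

Let p₁ = 0.113, p₀ = 0.046.
Under exogeneity and monotonicity, PS = (p₁ − p₀) / (1 − p₀).
PS = (0.113 − 0.046) / (1 − 0.046) = 0.067 / 0.954 ≈ 0.0702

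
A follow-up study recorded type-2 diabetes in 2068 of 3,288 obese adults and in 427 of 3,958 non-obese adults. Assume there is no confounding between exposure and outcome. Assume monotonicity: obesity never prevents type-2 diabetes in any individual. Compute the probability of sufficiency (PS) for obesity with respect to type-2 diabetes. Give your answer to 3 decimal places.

p₁ = P(outcome | exposed) = 2068/3288 = 0.62895
p₀ = P(outcome | unexposed) = 427/3958 = 0.10788
Under exogeneity and monotonicity, PS = (p₁ − p₀) / (1 − p₀).
PS = (0.62895 − 0.10788) / (1 − 0.10788) = 0.52107 / 0.89212 ≈ 0.5841

PS ≈ 0.584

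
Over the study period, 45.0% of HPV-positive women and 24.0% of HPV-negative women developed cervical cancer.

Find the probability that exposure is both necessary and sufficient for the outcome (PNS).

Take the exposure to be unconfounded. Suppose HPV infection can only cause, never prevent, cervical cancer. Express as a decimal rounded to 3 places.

p₁ = 0.45, p₀ = 0.24.
Under exogeneity and monotonicity, PNS = p₁ − p₀.
PNS = 0.45 − 0.24 = 0.21

PNS ≈ 0.210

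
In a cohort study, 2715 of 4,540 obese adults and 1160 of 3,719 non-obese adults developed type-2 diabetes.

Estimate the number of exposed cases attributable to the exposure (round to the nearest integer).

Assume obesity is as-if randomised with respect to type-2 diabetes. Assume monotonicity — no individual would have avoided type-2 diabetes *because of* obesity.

about 1299 cases

p₁ = P(outcome | exposed) = 2715/4540 = 0.59802
p₀ = P(outcome | unexposed) = 1160/3719 = 0.31191
PN = (p₁ − p₀)/p₁ = (0.59802 − 0.31191) / 0.59802 ≈ 0.47842.
Attributable cases ≈ PN × (exposed cases) = 0.47842 × 2715 ≈ 1298.92.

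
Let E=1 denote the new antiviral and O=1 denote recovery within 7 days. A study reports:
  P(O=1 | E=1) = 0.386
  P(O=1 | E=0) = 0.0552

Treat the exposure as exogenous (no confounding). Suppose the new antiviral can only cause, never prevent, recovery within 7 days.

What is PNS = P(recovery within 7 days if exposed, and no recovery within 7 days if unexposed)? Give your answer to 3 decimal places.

Let p₁ = 0.386, p₀ = 0.0552.
Under exogeneity and monotonicity, PNS = p₁ − p₀.
PNS = 0.386 − 0.0552 = 0.3308

PNS ≈ 0.331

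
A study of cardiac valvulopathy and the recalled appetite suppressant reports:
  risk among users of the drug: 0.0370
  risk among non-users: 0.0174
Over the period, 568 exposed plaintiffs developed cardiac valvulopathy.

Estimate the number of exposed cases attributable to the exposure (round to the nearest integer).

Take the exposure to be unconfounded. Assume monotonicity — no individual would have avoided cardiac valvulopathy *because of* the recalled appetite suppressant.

about 301 cases

Let p₁ = 0.037, p₀ = 0.0174.
PN = (p₁ − p₀)/p₁ = (0.037 − 0.0174) / 0.037 ≈ 0.52973.
Attributable cases ≈ PN × (exposed cases) = 0.52973 × 568 ≈ 300.89.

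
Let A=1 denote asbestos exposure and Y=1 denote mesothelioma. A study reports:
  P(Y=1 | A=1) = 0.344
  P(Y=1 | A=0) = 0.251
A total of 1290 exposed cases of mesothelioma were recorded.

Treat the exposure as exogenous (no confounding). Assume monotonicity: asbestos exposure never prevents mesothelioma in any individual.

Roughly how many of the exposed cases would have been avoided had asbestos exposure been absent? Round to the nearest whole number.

Let p₁ = 0.344, p₀ = 0.251.
PN = (p₁ − p₀)/p₁ = (0.344 − 0.251) / 0.344 ≈ 0.27035.
Attributable cases ≈ PN × (exposed cases) = 0.27035 × 1290 ≈ 348.75.

about 349 cases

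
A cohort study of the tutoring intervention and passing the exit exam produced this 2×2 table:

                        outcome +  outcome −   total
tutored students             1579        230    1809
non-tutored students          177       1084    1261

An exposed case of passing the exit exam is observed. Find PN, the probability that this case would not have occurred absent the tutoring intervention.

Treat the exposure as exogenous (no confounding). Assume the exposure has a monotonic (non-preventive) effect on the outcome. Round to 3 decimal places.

p₁ = P(outcome | exposed) = 1579/1809 = 0.87286
p₀ = P(outcome | unexposed) = 177/1261 = 0.14036
Under exogeneity and monotonicity, PN = (p₁ − p₀)/p₁.
PN = (0.87286 − 0.14036) / 0.87286 ≈ 0.8392

PN ≈ 0.839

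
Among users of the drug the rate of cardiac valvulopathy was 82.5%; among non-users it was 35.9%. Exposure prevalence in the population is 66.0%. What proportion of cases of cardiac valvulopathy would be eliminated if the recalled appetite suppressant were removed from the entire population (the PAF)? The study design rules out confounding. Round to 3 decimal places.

PAF ≈ 0.461

p₁ = 0.825, p₀ = 0.359.
Overall risk P(Y=1) = π·p₁ + (1−π)·p₀ = 0.66×0.825 + 0.34×0.359 = 0.66656.
Under exogeneity, PAF = [P(Y=1) − p₀] / P(Y=1).
PAF = (0.66656 − 0.359) / 0.66656 ≈ 0.4614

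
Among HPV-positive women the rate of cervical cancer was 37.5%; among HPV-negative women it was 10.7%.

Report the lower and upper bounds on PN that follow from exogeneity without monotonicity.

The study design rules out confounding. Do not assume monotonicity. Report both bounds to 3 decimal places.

p₁ = 0.375, p₀ = 0.107.
Under exogeneity alone the bounds on PN are max{0,(p₁−p₀)/p₁} ≤ PN ≤ min{1,(1−p₀)/p₁}.
  lower = (p₁ − p₀)/p₁ = 0.268 / 0.375 ≈ 0.7147
  upper = min{1, (1 − p₀)/p₁} = 0.893 / 0.375 ≈ 2.3813 → capped at 1

0.715 ≤ PN ≤ 1.000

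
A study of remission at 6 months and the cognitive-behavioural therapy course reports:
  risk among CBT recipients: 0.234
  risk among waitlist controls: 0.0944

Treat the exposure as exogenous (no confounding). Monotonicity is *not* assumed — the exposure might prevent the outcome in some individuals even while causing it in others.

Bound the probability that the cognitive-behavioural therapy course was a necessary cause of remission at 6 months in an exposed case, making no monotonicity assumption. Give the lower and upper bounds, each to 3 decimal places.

Let p₁ = 0.234, p₀ = 0.0944.
Under exogeneity alone the bounds on PN are max{0,(p₁−p₀)/p₁} ≤ PN ≤ min{1,(1−p₀)/p₁}.
  lower = (p₁ − p₀)/p₁ = 0.1396 / 0.234 ≈ 0.5966
  upper = min{1, (1 − p₀)/p₁} = 0.9056 / 0.234 ≈ 3.8701 → capped at 1

0.597 ≤ PN ≤ 1.000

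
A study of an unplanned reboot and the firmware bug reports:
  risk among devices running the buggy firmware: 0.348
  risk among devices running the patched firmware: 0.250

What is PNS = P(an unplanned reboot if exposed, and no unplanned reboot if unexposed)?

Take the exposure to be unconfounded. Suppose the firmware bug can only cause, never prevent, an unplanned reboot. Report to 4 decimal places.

Let p₁ = 0.348, p₀ = 0.25.
Under exogeneity and monotonicity, PNS = p₁ − p₀.
PNS = 0.348 − 0.25 = 0.098

PNS ≈ 0.0980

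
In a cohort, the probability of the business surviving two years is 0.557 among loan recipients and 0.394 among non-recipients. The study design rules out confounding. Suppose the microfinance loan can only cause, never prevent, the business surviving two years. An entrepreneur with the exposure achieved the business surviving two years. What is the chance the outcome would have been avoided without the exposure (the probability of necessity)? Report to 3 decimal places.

PN ≈ 0.293

Let p₁ = 0.557, p₀ = 0.394.
Under exogeneity and monotonicity, PN = (p₁ − p₀) / p₁.
PN = (0.557 − 0.394) / 0.557 = 0.163 / 0.557 ≈ 0.2926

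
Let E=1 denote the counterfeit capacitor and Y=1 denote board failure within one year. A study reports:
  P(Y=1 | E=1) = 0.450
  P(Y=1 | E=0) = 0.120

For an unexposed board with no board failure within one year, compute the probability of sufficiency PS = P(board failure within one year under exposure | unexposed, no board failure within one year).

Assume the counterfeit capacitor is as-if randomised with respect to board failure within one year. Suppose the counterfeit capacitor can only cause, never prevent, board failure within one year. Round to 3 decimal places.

Let p₁ = 0.45, p₀ = 0.12.
Under exogeneity and monotonicity, PS = (p₁ − p₀) / (1 − p₀).
PS = (0.45 − 0.12) / (1 − 0.12) = 0.33 / 0.88 ≈ 0.3750

PS ≈ 0.375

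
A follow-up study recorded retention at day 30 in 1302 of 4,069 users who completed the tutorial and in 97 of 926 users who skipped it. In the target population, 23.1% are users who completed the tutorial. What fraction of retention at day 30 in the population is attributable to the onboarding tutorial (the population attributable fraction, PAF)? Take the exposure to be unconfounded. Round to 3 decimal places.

p₁ = P(outcome | exposed) = 1302/4069 = 0.31998
p₀ = P(outcome | unexposed) = 97/926 = 0.10475
Overall risk P(Y=1) = π·p₁ + (1−π)·p₀ = 0.231×0.31998 + 0.769×0.10475 = 0.15447.
Under exogeneity, PAF = [P(Y=1) − p₀] / P(Y=1).
PAF = (0.15447 − 0.10475) / 0.15447 ≈ 0.3219

PAF ≈ 0.322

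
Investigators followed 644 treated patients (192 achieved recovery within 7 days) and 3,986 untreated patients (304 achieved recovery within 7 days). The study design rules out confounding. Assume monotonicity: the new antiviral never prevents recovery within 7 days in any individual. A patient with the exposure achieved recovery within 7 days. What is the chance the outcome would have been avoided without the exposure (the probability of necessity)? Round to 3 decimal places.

p₁ = P(outcome | exposed) = 192/644 = 0.29814
p₀ = P(outcome | unexposed) = 304/3986 = 0.076267
Under exogeneity and monotonicity, PN = (p₁ − p₀) / p₁.
PN = (0.29814 − 0.076267) / 0.29814 = 0.22187 / 0.29814 ≈ 0.7442

PN ≈ 0.744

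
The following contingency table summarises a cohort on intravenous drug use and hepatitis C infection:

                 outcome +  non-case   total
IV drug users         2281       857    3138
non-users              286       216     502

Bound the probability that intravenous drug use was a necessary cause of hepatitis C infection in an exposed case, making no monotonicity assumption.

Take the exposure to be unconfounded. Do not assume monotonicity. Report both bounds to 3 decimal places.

0.216 ≤ PN ≤ 0.592

p₁ = P(outcome | exposed) = 2281/3138 = 0.7269
p₀ = P(outcome | unexposed) = 286/502 = 0.56972
Under exogeneity alone the bounds on PN are max{0,(p₁−p₀)/p₁} ≤ PN ≤ min{1,(1−p₀)/p₁}.
  lower = (p₁ − p₀)/p₁ = 0.15717 / 0.7269 ≈ 0.2162
  upper = min{1, (1 − p₀)/p₁} = 0.43028 / 0.7269 ≈ 0.5919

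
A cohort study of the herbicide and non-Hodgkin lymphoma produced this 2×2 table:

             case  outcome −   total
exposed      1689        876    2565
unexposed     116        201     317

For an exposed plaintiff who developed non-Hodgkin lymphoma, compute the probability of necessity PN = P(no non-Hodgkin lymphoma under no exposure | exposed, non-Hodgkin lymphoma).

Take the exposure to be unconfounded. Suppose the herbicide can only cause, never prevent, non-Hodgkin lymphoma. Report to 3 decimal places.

PN ≈ 0.444

p₁ = P(outcome | exposed) = 1689/2565 = 0.65848
p₀ = P(outcome | unexposed) = 116/317 = 0.36593
Under exogeneity and monotonicity, PN = (p₁ − p₀)/p₁.
PN = (0.65848 − 0.36593) / 0.65848 ≈ 0.4443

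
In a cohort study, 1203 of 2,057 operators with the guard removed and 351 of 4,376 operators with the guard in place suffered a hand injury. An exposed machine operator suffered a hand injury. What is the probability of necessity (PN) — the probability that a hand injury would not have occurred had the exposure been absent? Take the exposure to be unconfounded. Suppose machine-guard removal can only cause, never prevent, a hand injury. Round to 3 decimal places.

PN ≈ 0.863

p₁ = P(outcome | exposed) = 1203/2057 = 0.58483
p₀ = P(outcome | unexposed) = 351/4376 = 0.08021
Under exogeneity and monotonicity, PN = (p₁ − p₀) / p₁.
PN = (0.58483 − 0.08021) / 0.58483 = 0.50462 / 0.58483 ≈ 0.8628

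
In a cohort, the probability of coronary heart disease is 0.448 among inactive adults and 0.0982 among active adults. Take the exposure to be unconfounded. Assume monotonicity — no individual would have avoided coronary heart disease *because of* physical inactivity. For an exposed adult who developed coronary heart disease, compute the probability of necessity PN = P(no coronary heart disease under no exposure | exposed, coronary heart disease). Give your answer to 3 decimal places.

Let p₁ = 0.448, p₀ = 0.0982.
Under exogeneity and monotonicity, PN = (p₁ − p₀) / p₁.
PN = (0.448 − 0.0982) / 0.448 = 0.3498 / 0.448 ≈ 0.7808

PN ≈ 0.781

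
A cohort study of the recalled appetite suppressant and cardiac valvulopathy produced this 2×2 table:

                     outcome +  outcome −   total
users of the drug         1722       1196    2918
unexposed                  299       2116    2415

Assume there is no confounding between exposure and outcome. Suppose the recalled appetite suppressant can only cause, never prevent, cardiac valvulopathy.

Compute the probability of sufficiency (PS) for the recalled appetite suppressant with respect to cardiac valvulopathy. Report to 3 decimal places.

p₁ = P(outcome | exposed) = 1722/2918 = 0.59013
p₀ = P(outcome | unexposed) = 299/2415 = 0.12381
Under exogeneity and monotonicity, PS = (p₁ − p₀)/(1 − p₀).
PS = (0.59013 − 0.12381) / 0.87619 ≈ 0.5322

PS ≈ 0.532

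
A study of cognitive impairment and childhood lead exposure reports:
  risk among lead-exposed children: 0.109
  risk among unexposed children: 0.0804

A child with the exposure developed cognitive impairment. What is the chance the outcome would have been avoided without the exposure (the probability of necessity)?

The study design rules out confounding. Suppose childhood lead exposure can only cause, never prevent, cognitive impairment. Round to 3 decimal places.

Let p₁ = 0.109, p₀ = 0.0804.
Under exogeneity and monotonicity, PN = (p₁ − p₀) / p₁.
PN = (0.109 − 0.0804) / 0.109 = 0.0286 / 0.109 ≈ 0.2624

PN ≈ 0.262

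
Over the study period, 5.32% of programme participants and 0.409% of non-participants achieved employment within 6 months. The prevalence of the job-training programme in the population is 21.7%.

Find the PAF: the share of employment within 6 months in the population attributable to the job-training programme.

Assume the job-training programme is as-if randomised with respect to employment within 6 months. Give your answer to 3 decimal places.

p₁ = 0.0532, p₀ = 0.00409.
Overall risk P(Y=1) = π·p₁ + (1−π)·p₀ = 0.217×0.0532 + 0.783×0.00409 = 0.014747.
Under exogeneity, PAF = [P(Y=1) − p₀] / P(Y=1).
PAF = (0.014747 − 0.00409) / 0.014747 ≈ 0.7227

PAF ≈ 0.723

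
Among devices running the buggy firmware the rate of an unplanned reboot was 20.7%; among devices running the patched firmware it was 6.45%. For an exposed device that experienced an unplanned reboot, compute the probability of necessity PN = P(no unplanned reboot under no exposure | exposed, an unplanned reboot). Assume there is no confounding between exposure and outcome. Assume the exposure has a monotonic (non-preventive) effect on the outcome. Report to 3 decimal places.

p₁ = 0.207, p₀ = 0.0645.
Under exogeneity and monotonicity, PN = (p₁ − p₀) / p₁.
PN = (0.207 − 0.0645) / 0.207 = 0.1425 / 0.207 ≈ 0.6884

PN ≈ 0.688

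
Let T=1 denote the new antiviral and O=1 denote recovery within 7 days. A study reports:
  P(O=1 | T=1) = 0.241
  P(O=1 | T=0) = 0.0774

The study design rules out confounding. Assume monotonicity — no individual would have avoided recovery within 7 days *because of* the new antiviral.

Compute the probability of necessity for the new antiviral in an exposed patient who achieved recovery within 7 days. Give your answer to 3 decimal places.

PN ≈ 0.679

Let p₁ = 0.241, p₀ = 0.0774.
Under exogeneity and monotonicity, PN = (p₁ − p₀) / p₁.
PN = (0.241 − 0.0774) / 0.241 = 0.1636 / 0.241 ≈ 0.6788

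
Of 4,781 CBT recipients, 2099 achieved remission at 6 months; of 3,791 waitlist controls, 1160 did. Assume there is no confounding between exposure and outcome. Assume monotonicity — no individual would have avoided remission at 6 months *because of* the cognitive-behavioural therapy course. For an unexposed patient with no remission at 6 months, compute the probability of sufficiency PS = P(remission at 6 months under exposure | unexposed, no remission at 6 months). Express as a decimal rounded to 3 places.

PS ≈ 0.192

p₁ = P(outcome | exposed) = 2099/4781 = 0.43903
p₀ = P(outcome | unexposed) = 1160/3791 = 0.30599
Under exogeneity and monotonicity, PS = (p₁ − p₀) / (1 − p₀).
PS = (0.43903 − 0.30599) / (1 − 0.30599) = 0.13304 / 0.69401 ≈ 0.1917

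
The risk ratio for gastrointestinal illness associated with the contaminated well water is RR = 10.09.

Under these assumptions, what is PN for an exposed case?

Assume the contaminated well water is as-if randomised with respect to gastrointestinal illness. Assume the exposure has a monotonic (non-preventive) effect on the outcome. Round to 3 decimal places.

PN ≈ 0.901

Under exogeneity and monotonicity, PN = (RR − 1) / RR = 1 − 1/RR.
PN = (10.09 − 1) / 10.09 = 9.09 / 10.09 ≈ 0.9009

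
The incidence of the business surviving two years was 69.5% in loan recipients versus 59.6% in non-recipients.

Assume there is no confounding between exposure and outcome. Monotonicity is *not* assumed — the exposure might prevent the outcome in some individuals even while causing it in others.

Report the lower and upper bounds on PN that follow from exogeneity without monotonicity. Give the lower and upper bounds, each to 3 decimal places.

0.142 ≤ PN ≤ 0.581

p₁ = 0.695, p₀ = 0.596.
Under exogeneity alone the bounds on PN are max{0,(p₁−p₀)/p₁} ≤ PN ≤ min{1,(1−p₀)/p₁}.
  lower = (p₁ − p₀)/p₁ = 0.099 / 0.695 ≈ 0.1424
  upper = min{1, (1 − p₀)/p₁} = 0.404 / 0.695 ≈ 0.5813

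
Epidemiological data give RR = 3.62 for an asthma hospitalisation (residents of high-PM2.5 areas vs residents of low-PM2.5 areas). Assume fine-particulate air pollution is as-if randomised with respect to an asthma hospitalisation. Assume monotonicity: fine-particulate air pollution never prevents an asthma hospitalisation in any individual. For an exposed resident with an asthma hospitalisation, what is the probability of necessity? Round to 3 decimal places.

PN ≈ 0.724

Under exogeneity and monotonicity, PN = (RR − 1) / RR = 1 − 1/RR.
PN = (3.62 − 1) / 3.62 = 2.62 / 3.62 ≈ 0.7238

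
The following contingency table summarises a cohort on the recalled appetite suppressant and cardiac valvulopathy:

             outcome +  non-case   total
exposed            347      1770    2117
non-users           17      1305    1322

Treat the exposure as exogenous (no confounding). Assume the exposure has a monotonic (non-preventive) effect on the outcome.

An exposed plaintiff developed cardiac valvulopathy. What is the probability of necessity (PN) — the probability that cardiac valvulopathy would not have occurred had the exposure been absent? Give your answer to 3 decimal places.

PN ≈ 0.922

p₁ = P(outcome | exposed) = 347/2117 = 0.16391
p₀ = P(outcome | unexposed) = 17/1322 = 0.012859
Under exogeneity and monotonicity, PN = (p₁ − p₀) / p₁.
PN = (0.16391 − 0.012859) / 0.16391 = 0.15105 / 0.16391 ≈ 0.9215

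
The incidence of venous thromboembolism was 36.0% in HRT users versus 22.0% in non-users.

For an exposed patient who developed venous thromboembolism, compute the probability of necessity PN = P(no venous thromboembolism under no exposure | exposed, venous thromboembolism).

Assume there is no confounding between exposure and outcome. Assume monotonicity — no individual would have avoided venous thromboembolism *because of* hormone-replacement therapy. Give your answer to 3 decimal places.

p₁ = 0.36, p₀ = 0.22.
Under exogeneity and monotonicity, PN = (p₁ − p₀) / p₁.
PN = (0.36 − 0.22) / 0.36 = 0.14 / 0.36 ≈ 0.3889

PN ≈ 0.389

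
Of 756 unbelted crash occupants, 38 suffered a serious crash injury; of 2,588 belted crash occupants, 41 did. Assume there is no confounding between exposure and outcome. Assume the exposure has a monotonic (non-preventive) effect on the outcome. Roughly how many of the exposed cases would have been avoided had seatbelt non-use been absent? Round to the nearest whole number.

about 26 cases

p₁ = P(outcome | exposed) = 38/756 = 0.050265
p₀ = P(outcome | unexposed) = 41/2588 = 0.015842
PN = (p₁ − p₀)/p₁ = (0.050265 − 0.015842) / 0.050265 ≈ 0.68482.
Attributable cases ≈ PN × (exposed cases) = 0.68482 × 38 ≈ 26.02.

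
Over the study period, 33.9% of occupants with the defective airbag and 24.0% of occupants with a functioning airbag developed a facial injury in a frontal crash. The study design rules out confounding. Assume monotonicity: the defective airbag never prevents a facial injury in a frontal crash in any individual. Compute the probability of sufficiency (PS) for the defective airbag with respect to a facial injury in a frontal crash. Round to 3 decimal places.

p₁ = 0.339, p₀ = 0.24.
Under exogeneity and monotonicity, PS = (p₁ − p₀) / (1 − p₀).
PS = (0.339 − 0.24) / (1 − 0.24) = 0.099 / 0.76 ≈ 0.1303

PS ≈ 0.130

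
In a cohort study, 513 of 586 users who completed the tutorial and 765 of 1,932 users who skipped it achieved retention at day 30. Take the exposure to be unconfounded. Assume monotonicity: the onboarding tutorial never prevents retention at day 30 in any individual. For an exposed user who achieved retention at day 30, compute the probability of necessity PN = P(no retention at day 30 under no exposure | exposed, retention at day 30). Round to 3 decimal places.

p₁ = P(outcome | exposed) = 513/586 = 0.87543
p₀ = P(outcome | unexposed) = 765/1932 = 0.39596
Under exogeneity and monotonicity, PN = (p₁ − p₀) / p₁.
PN = (0.87543 − 0.39596) / 0.87543 = 0.47946 / 0.87543 ≈ 0.5477

PN ≈ 0.548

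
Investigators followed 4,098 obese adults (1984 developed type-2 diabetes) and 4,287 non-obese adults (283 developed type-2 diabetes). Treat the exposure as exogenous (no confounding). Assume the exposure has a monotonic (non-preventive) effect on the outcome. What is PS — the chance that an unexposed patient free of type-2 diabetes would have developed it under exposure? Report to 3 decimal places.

PS ≈ 0.448

p₁ = P(outcome | exposed) = 1984/4098 = 0.48414
p₀ = P(outcome | unexposed) = 283/4287 = 0.066014
Under exogeneity and monotonicity, PS = (p₁ − p₀) / (1 − p₀).
PS = (0.48414 − 0.066014) / (1 − 0.066014) = 0.41813 / 0.93399 ≈ 0.4477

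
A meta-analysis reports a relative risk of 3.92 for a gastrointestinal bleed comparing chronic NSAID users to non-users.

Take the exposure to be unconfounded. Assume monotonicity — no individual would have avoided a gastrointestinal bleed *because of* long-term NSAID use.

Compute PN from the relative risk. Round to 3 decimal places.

PN ≈ 0.745

Under exogeneity and monotonicity, PN = (RR − 1) / RR = 1 − 1/RR.
PN = (3.92 − 1) / 3.92 = 2.92 / 3.92 ≈ 0.7449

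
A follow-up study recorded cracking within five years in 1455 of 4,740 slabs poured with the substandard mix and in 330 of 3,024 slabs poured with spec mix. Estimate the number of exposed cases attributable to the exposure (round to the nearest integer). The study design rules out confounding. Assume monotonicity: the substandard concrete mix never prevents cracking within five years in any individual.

p₁ = P(outcome | exposed) = 1455/4740 = 0.30696
p₀ = P(outcome | unexposed) = 330/3024 = 0.10913
PN = (p₁ − p₀)/p₁ = (0.30696 − 0.10913) / 0.30696 ≈ 0.64449.
Attributable cases ≈ PN × (exposed cases) = 0.64449 × 1455 ≈ 937.74.

about 938 cases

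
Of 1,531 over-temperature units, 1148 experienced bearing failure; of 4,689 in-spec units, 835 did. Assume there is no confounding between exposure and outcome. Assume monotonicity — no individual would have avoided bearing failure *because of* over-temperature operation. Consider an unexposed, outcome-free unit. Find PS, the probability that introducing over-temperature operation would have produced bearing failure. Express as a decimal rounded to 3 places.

p₁ = P(outcome | exposed) = 1148/1531 = 0.74984
p₀ = P(outcome | unexposed) = 835/4689 = 0.17808
Under exogeneity and monotonicity, PS = (p₁ − p₀) / (1 − p₀).
PS = (0.74984 − 0.17808) / (1 − 0.17808) = 0.57176 / 0.82192 ≈ 0.6956

PS ≈ 0.696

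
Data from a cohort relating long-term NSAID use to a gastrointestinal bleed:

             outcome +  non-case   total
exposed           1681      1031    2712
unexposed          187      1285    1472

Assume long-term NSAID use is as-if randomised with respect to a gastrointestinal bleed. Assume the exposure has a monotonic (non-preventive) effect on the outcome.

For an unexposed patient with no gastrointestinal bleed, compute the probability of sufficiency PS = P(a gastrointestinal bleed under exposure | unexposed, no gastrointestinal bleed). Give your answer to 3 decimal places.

p₁ = P(outcome | exposed) = 1681/2712 = 0.61984
p₀ = P(outcome | unexposed) = 187/1472 = 0.12704
Under exogeneity and monotonicity, PS = (p₁ − p₀) / (1 − p₀).
PS = (0.61984 − 0.12704) / (1 − 0.12704) = 0.4928 / 0.87296 ≈ 0.5645

PS ≈ 0.565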